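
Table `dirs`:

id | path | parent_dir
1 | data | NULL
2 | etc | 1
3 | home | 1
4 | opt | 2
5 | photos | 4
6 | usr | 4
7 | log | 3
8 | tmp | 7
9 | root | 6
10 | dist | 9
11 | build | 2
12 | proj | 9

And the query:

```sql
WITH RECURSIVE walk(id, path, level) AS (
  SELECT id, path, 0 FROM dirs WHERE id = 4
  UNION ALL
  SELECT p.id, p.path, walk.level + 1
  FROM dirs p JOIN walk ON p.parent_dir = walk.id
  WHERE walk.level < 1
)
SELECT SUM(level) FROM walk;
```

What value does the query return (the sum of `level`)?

Base: id=4 (opt) at level 0.
Iteration 1: rows with parent_dir in {4} -> photos (id 5, level 1), usr (id 6, level 1).
Iteration 2: level < 1 fails for all current rows; recursion stops.
SUM(level) = 0 + 1 + 1 = 2.

2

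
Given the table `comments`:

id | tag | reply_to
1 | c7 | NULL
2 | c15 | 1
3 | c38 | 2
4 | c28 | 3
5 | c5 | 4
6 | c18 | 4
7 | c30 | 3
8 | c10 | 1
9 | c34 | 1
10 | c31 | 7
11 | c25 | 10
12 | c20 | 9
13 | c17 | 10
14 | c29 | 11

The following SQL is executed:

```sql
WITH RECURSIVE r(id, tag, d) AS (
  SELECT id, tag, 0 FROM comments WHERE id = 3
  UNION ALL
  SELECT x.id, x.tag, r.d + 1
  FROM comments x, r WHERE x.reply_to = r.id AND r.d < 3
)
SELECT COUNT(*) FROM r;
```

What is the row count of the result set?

Base: id=3 (c38) at d 0.
Iteration 1: rows with reply_to in {3} -> c28 (id 4, d 1), c30 (id 7, d 1).
Iteration 2: rows with reply_to in {4,7} -> c5 (id 5, d 2), c18 (id 6, d 2), c31 (id 10, d 2).
Iteration 3: rows with reply_to in {5,6,10} -> c25 (id 11, d 3), c17 (id 13, d 3).
Iteration 4: d < 3 fails for all current rows; recursion stops.
Total rows emitted: 8.

8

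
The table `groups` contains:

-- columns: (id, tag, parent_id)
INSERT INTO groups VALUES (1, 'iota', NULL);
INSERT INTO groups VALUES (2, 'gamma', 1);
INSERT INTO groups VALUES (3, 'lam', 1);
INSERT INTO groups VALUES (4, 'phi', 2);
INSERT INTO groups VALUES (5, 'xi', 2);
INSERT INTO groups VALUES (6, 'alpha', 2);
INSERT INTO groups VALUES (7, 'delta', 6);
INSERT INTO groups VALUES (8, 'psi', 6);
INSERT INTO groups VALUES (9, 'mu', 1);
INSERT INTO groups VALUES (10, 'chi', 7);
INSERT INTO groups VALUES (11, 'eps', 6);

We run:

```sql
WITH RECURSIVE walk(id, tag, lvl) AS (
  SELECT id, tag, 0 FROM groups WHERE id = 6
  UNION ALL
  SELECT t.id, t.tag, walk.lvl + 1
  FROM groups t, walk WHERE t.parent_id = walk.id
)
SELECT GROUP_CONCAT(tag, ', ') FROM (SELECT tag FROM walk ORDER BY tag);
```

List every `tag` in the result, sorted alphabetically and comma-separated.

Base: id=6 (alpha) at lvl 0.
Iteration 1: rows with parent_id in {6} -> delta (id 7, lvl 1), psi (id 8, lvl 1), eps (id 11, lvl 1).
Iteration 2: rows with parent_id in {7,8,11} -> chi (id 10, lvl 2).
Iteration 3: no rows with parent_id in {10}; recursion stops.

alpha, chi, delta, eps, psi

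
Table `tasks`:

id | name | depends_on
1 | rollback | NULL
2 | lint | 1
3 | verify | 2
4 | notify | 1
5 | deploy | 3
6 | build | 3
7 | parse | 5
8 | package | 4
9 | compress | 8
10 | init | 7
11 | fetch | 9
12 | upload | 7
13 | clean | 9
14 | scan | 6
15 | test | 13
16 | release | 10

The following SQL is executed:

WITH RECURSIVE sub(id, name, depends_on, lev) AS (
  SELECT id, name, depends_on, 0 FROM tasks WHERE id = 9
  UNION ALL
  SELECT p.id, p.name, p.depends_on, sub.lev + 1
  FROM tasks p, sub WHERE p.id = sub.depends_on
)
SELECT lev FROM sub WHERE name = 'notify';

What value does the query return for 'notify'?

2

Base: id=9 (compress), depends_on=8, lev 0.
Iteration 1: join on id=8 -> package (id 8, depends_on=4, lev 1).
Iteration 2: join on id=4 -> notify (id 4, depends_on=1, lev 2).
Iteration 3: join on id=1 -> rollback (id 1, depends_on=NULL, lev 3).
Iteration 4: depends_on is NULL; no match; recursion stops.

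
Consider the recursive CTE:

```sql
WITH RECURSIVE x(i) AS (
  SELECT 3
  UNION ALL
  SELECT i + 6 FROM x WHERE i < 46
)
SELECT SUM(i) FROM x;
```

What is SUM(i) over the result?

Base: i=3.
Iteration 1: 3 < 46 holds -> i = 3 + 6 = 9.
Iteration 2: 9 < 46 holds -> i = 9 + 6 = 15.
Iteration 3: 15 < 46 holds -> i = 15 + 6 = 21.
Iteration 4: 21 < 46 holds -> i = 21 + 6 = 27.
Iteration 5: 27 < 46 holds -> i = 27 + 6 = 33.
Iteration 6: 33 < 46 holds -> i = 33 + 6 = 39.
Iteration 7: 39 < 46 holds -> i = 39 + 6 = 45.
Iteration 8: 45 < 46 holds -> i = 45 + 6 = 51.
Iteration 9: 51 < 46 fails; recursion stops.
SUM(i) = 3 + 9 + 15 + 21 + 27 + 33 + 39 + 45 + 51 = 243.

243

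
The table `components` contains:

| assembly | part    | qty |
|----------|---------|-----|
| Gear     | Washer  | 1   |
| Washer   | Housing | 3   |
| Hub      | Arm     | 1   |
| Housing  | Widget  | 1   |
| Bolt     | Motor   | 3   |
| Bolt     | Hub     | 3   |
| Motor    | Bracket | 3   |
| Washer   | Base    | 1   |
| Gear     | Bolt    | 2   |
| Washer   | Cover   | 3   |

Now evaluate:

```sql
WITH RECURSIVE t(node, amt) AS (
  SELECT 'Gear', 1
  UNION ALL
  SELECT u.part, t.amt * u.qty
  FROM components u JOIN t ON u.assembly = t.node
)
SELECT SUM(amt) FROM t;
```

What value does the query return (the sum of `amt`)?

50

Base: (Gear, amt=1).
Iteration 1: components of {Gear} -> Bolt = 1*2 = 2, Washer = 1*1 = 1.
Iteration 2: components of {Bolt,Washer} -> Base = 1*1 = 1, Cover = 1*3 = 3, Housing = 1*3 = 3, Hub = 2*3 = 6, Motor = 2*3 = 6.
Iteration 3: components of {Base,Cover,Housing,Hub,Motor} -> Arm = 6*1 = 6, Bracket = 6*3 = 18, Widget = 3*1 = 3.
Iteration 4: no further components; recursion stops.
SUM(amt) = 1 + 1 + 2 + 1 + 3 + 3 + 6 + 6 + 3 + 18 + 6 = 50.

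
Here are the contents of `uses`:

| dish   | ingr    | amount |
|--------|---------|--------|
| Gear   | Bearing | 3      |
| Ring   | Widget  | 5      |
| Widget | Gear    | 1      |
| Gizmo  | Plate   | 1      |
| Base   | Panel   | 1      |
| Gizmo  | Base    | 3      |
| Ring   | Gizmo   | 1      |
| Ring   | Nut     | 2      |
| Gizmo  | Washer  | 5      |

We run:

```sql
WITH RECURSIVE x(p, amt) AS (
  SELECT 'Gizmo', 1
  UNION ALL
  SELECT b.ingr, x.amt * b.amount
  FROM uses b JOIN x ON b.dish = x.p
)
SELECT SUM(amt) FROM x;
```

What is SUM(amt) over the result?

13

Base: (Gizmo, amt=1).
Iteration 1: components of {Gizmo} -> Base = 1*3 = 3, Plate = 1*1 = 1, Washer = 1*5 = 5.
Iteration 2: components of {Base,Plate,Washer} -> Panel = 3*1 = 3.
Iteration 3: no further components; recursion stops.
SUM(amt) = 1 + 3 + 1 + 5 + 3 = 13.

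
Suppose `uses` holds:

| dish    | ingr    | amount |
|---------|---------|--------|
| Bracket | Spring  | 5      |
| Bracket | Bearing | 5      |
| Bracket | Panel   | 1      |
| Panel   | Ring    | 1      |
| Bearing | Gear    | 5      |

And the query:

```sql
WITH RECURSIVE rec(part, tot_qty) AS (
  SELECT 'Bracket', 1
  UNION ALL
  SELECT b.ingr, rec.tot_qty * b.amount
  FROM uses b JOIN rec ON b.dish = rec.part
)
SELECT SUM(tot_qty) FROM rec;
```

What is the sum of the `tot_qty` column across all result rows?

Base: (Bracket, tot_qty=1).
Iteration 1: components of {Bracket} -> Bearing = 1*5 = 5, Panel = 1*1 = 1, Spring = 1*5 = 5.
Iteration 2: components of {Bearing,Panel,Spring} -> Gear = 5*5 = 25, Ring = 1*1 = 1.
Iteration 3: no further components; recursion stops.
SUM(tot_qty) = 1 + 5 + 5 + 1 + 25 + 1 = 38.

38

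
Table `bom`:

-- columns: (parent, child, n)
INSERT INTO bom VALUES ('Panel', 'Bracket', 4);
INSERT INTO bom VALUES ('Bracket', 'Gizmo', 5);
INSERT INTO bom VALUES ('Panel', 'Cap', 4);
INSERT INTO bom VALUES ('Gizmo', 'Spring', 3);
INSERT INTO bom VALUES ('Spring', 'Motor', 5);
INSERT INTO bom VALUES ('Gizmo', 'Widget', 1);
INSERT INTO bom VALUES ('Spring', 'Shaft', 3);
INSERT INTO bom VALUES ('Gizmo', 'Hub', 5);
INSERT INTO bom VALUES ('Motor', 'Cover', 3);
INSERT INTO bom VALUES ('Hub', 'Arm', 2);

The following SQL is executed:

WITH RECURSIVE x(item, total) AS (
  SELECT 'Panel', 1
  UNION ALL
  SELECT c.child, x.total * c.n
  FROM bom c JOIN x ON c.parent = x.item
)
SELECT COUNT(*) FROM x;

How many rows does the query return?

Base: (Panel, total=1).
Iteration 1: components of {Panel} -> Bracket = 1*4 = 4, Cap = 1*4 = 4.
Iteration 2: components of {Bracket,Cap} -> Gizmo = 4*5 = 20.
Iteration 3: components of {Gizmo} -> Hub = 20*5 = 100, Spring = 20*3 = 60, Widget = 20*1 = 20.
Iteration 4: components of {Hub,Spring,Widget} -> Arm = 100*2 = 200, Motor = 60*5 = 300, Shaft = 60*3 = 180.
Iteration 5: components of {Arm,Motor,Shaft} -> Cover = 300*3 = 900.
Iteration 6: no further components; recursion stops.
Total rows emitted: 11.

11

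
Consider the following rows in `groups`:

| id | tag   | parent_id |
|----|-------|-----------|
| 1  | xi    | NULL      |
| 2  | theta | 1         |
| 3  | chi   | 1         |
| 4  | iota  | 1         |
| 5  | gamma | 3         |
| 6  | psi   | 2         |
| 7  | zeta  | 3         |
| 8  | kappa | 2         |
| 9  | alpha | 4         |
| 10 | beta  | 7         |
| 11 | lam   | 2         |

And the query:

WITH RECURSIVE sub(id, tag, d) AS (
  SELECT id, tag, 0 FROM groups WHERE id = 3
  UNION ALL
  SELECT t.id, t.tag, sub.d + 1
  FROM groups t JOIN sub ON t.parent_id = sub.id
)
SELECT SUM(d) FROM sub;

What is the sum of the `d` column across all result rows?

Base: id=3 (chi) at d 0.
Iteration 1: rows with parent_id in {3} -> gamma (id 5, d 1), zeta (id 7, d 1).
Iteration 2: rows with parent_id in {5,7} -> beta (id 10, d 2).
Iteration 3: no rows with parent_id in {10}; recursion stops.
SUM(d) = 0 + 1 + 1 + 2 = 4.

4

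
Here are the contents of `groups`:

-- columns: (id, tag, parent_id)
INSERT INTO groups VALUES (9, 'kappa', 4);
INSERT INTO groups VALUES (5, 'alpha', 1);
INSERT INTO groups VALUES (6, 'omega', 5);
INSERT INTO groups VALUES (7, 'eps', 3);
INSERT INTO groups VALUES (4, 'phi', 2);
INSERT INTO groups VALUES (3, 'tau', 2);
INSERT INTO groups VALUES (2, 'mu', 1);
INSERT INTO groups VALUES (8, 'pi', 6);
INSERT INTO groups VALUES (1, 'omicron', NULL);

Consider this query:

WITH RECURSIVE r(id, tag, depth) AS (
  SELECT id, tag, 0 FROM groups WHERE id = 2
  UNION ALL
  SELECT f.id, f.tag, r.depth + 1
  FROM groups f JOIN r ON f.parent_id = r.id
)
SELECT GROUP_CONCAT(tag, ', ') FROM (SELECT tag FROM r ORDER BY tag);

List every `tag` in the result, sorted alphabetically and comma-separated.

eps, kappa, mu, phi, tau

Base: id=2 (mu) at depth 0.
Iteration 1: rows with parent_id in {2} -> tau (id 3, depth 1), phi (id 4, depth 1).
Iteration 2: rows with parent_id in {3,4} -> eps (id 7, depth 2), kappa (id 9, depth 2).
Iteration 3: no rows with parent_id in {7,9}; recursion stops.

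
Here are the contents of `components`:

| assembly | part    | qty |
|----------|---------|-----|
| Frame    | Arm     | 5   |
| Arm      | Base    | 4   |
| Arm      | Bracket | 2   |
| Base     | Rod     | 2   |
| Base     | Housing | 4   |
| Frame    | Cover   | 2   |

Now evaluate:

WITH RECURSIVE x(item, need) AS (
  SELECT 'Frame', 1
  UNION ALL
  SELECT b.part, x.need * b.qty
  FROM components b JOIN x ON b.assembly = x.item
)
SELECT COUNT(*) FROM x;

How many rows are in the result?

Base: (Frame, need=1).
Iteration 1: components of {Frame} -> Arm = 1*5 = 5, Cover = 1*2 = 2.
Iteration 2: components of {Arm,Cover} -> Base = 5*4 = 20, Bracket = 5*2 = 10.
Iteration 3: components of {Base,Bracket} -> Housing = 20*4 = 80, Rod = 20*2 = 40.
Iteration 4: no further components; recursion stops.
Total rows emitted: 7.

7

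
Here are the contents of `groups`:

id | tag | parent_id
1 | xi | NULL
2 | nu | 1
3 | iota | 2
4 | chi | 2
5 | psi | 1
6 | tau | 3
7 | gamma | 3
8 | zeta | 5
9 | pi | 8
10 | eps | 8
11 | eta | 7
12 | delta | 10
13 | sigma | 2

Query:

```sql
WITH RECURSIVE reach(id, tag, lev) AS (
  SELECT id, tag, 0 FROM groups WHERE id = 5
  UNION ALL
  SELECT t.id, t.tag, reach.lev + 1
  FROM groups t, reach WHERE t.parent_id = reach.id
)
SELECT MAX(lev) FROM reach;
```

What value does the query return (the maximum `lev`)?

Base: id=5 (psi) at lev 0.
Iteration 1: rows with parent_id in {5} -> zeta (id 8, lev 1).
Iteration 2: rows with parent_id in {8} -> pi (id 9, lev 2), eps (id 10, lev 2).
Iteration 3: rows with parent_id in {9,10} -> delta (id 12, lev 3).
Iteration 4: no rows with parent_id in {12}; recursion stops.
lev values: 0, 1, 2, 2, 3; the maximum is 3.

3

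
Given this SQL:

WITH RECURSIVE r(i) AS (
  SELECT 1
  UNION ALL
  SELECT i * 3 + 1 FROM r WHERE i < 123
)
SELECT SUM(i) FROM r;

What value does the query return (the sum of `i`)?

Base: i=1.
Iteration 1: 1 < 123 holds -> i = 1 * 3 + 1 = 4.
Iteration 2: 4 < 123 holds -> i = 4 * 3 + 1 = 13.
Iteration 3: 13 < 123 holds -> i = 13 * 3 + 1 = 40.
Iteration 4: 40 < 123 holds -> i = 40 * 3 + 1 = 121.
Iteration 5: 121 < 123 holds -> i = 121 * 3 + 1 = 364.
Iteration 6: 364 < 123 fails; recursion stops.
SUM(i) = 1 + 4 + 13 + 40 + 121 + 364 = 543.

543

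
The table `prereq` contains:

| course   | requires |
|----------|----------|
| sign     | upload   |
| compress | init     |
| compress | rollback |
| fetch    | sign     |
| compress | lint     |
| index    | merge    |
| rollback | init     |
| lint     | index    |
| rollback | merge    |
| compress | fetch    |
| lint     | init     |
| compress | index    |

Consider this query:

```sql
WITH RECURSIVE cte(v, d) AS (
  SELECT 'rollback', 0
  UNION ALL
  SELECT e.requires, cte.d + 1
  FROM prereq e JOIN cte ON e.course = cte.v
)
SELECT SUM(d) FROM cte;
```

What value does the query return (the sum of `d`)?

Base: (rollback, d=0).
Iteration 1: edges from {rollback} -> (init, d=1), (merge, d=1).
Iteration 2: no outgoing edges from {init,merge}; recursion stops.
SUM(d) = 0 + 1 + 1 = 2.

2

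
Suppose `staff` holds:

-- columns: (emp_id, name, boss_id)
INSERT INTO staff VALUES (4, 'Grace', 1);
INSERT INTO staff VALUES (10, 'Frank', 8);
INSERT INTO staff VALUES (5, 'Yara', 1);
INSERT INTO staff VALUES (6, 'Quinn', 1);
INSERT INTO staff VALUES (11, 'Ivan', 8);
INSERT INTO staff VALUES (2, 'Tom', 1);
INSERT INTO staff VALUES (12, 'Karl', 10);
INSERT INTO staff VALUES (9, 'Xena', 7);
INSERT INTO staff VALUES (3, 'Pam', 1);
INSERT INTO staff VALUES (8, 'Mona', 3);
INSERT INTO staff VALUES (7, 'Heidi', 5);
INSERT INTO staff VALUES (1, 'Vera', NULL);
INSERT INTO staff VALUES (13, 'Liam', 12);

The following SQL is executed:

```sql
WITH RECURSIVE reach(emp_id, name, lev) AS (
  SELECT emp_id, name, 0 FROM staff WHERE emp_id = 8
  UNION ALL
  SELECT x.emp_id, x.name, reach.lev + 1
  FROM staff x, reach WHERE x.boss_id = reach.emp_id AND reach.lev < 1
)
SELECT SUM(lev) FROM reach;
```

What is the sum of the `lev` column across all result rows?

2

Base: emp_id=8 (Mona) at lev 0.
Iteration 1: rows with boss_id in {8} -> Frank (id 10, lev 1), Ivan (id 11, lev 1).
Iteration 2: lev < 1 fails for all current rows; recursion stops.
SUM(lev) = 0 + 1 + 1 = 2.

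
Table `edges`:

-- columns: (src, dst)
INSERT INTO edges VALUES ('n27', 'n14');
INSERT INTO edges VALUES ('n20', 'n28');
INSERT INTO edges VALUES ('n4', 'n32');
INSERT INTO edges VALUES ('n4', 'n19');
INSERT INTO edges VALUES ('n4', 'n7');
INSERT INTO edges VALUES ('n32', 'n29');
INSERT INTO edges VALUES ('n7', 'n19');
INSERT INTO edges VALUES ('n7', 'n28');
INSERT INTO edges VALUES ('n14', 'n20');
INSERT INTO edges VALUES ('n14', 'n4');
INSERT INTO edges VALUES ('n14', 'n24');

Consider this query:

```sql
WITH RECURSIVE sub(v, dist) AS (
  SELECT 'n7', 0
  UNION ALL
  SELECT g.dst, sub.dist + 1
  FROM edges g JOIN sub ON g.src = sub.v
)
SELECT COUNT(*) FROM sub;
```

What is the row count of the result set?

3

Base: (n7, dist=0).
Iteration 1: edges from {n7} -> (n19, dist=1), (n28, dist=1).
Iteration 2: no outgoing edges from {n19,n28}; recursion stops.
Total rows emitted: 3.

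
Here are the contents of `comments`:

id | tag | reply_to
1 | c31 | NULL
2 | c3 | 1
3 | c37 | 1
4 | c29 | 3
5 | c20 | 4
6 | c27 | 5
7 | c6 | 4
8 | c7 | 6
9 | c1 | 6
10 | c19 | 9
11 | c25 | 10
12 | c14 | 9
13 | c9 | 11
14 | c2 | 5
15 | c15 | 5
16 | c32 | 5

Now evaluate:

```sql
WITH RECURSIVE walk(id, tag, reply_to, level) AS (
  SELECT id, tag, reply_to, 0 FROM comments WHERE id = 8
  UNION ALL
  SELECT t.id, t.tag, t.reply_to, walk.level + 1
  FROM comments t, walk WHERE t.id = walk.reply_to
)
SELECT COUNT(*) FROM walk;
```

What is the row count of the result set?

Base: id=8 (c7), reply_to=6, level 0.
Iteration 1: join on id=6 -> c27 (id 6, reply_to=5, level 1).
Iteration 2: join on id=5 -> c20 (id 5, reply_to=4, level 2).
Iteration 3: join on id=4 -> c29 (id 4, reply_to=3, level 3).
Iteration 4: join on id=3 -> c37 (id 3, reply_to=1, level 4).
Iteration 5: join on id=1 -> c31 (id 1, reply_to=NULL, level 5).
Iteration 6: reply_to is NULL; no match; recursion stops.
Total rows emitted: 6.

6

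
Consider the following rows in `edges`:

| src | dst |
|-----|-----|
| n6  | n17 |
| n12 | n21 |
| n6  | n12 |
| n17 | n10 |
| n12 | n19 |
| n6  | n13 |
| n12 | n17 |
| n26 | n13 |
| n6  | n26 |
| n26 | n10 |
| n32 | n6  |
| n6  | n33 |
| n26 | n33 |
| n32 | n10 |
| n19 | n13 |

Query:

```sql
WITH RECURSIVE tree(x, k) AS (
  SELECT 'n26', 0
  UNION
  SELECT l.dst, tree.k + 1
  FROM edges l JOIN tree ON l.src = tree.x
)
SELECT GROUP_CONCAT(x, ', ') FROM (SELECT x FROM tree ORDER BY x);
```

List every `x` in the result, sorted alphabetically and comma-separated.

Base: (n26, k=0).
Iteration 1: edges from {n26} -> (n10, k=1), (n13, k=1), (n33, k=1).
Iteration 2: no outgoing edges from {n10,n13,n33}; recursion stops.

n10, n13, n26, n33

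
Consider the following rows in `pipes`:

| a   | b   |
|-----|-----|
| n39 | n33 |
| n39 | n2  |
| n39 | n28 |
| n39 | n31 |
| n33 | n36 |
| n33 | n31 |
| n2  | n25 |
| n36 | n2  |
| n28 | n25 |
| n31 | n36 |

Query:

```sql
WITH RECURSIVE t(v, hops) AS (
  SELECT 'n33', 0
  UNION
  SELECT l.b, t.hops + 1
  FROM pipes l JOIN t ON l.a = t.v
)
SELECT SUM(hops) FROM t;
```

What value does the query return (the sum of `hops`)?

Base: (n33, hops=0).
Iteration 1: edges from {n33} -> (n31, hops=1), (n36, hops=1).
Iteration 2: edges from {n31,n36} -> (n2, hops=2), (n36, hops=2).
Iteration 3: edges from {n2,n36} -> (n2, hops=3), (n25, hops=3).
Iteration 4: edges from {n2,n25} -> (n25, hops=4).
Iteration 5: no outgoing edges from {n25}; recursion stops.
SUM(hops) = 0 + 1 + 1 + 2 + 2 + 3 + 3 + 4 = 16.

16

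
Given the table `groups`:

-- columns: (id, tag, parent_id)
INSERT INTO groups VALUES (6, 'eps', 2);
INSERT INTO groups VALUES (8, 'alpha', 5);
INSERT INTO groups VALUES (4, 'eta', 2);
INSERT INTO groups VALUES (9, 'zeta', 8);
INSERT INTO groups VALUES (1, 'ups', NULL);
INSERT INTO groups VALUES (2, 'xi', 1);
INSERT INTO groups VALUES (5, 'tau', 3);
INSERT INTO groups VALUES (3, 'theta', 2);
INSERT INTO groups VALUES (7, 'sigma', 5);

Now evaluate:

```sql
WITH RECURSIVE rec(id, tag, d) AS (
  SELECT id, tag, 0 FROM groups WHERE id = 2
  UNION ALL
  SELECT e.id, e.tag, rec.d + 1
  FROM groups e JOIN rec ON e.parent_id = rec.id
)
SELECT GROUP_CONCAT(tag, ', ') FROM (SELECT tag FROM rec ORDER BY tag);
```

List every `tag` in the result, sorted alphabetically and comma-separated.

Base: id=2 (xi) at d 0.
Iteration 1: rows with parent_id in {2} -> theta (id 3, d 1), eta (id 4, d 1), eps (id 6, d 1).
Iteration 2: rows with parent_id in {3,4,6} -> tau (id 5, d 2).
Iteration 3: rows with parent_id in {5} -> sigma (id 7, d 3), alpha (id 8, d 3).
Iteration 4: rows with parent_id in {7,8} -> zeta (id 9, d 4).
Iteration 5: no rows with parent_id in {9}; recursion stops.

alpha, eps, eta, sigma, tau, theta, xi, zeta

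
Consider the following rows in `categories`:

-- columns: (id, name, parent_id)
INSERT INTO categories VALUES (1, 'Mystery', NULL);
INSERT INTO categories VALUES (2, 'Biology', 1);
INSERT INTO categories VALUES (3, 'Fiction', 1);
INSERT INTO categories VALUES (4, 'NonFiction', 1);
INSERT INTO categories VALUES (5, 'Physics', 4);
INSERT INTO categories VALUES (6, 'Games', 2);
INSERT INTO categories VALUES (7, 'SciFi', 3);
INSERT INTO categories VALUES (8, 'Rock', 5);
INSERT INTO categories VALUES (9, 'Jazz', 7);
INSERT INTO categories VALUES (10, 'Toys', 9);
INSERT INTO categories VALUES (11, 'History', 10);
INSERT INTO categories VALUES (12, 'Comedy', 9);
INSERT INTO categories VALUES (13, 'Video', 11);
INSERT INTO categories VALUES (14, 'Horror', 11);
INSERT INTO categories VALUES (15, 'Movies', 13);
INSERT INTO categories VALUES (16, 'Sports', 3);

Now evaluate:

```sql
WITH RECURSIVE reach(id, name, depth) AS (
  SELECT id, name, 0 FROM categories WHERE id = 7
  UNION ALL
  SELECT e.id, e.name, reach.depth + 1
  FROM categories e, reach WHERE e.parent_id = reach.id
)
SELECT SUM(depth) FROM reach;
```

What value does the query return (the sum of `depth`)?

Base: id=7 (SciFi) at depth 0.
Iteration 1: rows with parent_id in {7} -> Jazz (id 9, depth 1).
Iteration 2: rows with parent_id in {9} -> Toys (id 10, depth 2), Comedy (id 12, depth 2).
Iteration 3: rows with parent_id in {10,12} -> History (id 11, depth 3).
Iteration 4: rows with parent_id in {11} -> Video (id 13, depth 4), Horror (id 14, depth 4).
Iteration 5: rows with parent_id in {13,14} -> Movies (id 15, depth 5).
Iteration 6: no rows with parent_id in {15}; recursion stops.
SUM(depth) = 0 + 1 + 2 + 2 + 3 + 4 + 4 + 5 = 21.

21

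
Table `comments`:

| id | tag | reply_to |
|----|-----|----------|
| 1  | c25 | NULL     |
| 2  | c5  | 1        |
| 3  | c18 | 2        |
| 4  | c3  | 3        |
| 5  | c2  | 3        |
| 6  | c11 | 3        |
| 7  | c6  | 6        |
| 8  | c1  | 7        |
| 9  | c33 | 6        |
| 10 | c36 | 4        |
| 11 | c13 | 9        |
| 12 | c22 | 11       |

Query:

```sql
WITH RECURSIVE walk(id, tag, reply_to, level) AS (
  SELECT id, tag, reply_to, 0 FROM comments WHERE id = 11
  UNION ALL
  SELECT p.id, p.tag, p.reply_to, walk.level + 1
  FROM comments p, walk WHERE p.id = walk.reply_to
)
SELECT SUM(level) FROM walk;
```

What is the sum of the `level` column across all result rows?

Base: id=11 (c13), reply_to=9, level 0.
Iteration 1: join on id=9 -> c33 (id 9, reply_to=6, level 1).
Iteration 2: join on id=6 -> c11 (id 6, reply_to=3, level 2).
Iteration 3: join on id=3 -> c18 (id 3, reply_to=2, level 3).
Iteration 4: join on id=2 -> c5 (id 2, reply_to=1, level 4).
Iteration 5: join on id=1 -> c25 (id 1, reply_to=NULL, level 5).
Iteration 6: reply_to is NULL; no match; recursion stops.
SUM(level) = 0 + 1 + 2 + 3 + 4 + 5 = 15.

15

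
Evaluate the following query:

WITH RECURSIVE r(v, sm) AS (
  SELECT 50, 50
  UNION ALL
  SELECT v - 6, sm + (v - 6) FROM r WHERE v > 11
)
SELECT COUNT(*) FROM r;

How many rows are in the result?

8

Base: v=50, sm=50.
Iteration 1: 50 > 11 holds -> v = 50 - 6 = 44, sm = 50 + 44 = 94.
Iteration 2: 44 > 11 holds -> v = 44 - 6 = 38, sm = 94 + 38 = 132.
Iteration 3: 38 > 11 holds -> v = 38 - 6 = 32, sm = 132 + 32 = 164.
Iteration 4: 32 > 11 holds -> v = 32 - 6 = 26, sm = 164 + 26 = 190.
Iteration 5: 26 > 11 holds -> v = 26 - 6 = 20, sm = 190 + 20 = 210.
Iteration 6: 20 > 11 holds -> v = 20 - 6 = 14, sm = 210 + 14 = 224.
Iteration 7: 14 > 11 holds -> v = 14 - 6 = 8, sm = 224 + 8 = 232.
Iteration 8: 8 > 11 fails; recursion stops.
Total rows emitted: 8.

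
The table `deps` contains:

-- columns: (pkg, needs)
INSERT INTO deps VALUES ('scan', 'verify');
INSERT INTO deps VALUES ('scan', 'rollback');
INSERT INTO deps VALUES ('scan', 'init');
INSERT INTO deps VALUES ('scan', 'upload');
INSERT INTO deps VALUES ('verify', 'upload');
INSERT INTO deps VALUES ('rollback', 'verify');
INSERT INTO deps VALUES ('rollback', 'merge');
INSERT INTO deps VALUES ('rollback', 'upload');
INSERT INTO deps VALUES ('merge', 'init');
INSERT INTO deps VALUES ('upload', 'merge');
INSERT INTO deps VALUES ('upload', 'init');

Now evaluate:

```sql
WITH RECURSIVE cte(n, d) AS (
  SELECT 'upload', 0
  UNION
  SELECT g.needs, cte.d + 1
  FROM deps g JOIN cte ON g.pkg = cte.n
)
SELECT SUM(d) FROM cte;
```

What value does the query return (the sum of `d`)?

Base: (upload, d=0).
Iteration 1: edges from {upload} -> (init, d=1), (merge, d=1).
Iteration 2: edges from {init,merge} -> (init, d=2).
Iteration 3: no outgoing edges from {init}; recursion stops.
SUM(d) = 0 + 1 + 1 + 2 = 4.

4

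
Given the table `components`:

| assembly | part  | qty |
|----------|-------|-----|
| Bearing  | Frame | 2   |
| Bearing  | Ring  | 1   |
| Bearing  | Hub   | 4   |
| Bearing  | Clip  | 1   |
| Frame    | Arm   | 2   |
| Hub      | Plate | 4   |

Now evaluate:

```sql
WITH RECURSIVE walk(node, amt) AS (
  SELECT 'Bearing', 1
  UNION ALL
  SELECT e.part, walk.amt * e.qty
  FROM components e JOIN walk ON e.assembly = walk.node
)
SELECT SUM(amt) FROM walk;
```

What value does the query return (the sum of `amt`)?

29

Base: (Bearing, amt=1).
Iteration 1: components of {Bearing} -> Clip = 1*1 = 1, Frame = 1*2 = 2, Hub = 1*4 = 4, Ring = 1*1 = 1.
Iteration 2: components of {Clip,Frame,Hub,Ring} -> Arm = 2*2 = 4, Plate = 4*4 = 16.
Iteration 3: no further components; recursion stops.
SUM(amt) = 1 + 2 + 1 + 4 + 1 + 4 + 16 = 29.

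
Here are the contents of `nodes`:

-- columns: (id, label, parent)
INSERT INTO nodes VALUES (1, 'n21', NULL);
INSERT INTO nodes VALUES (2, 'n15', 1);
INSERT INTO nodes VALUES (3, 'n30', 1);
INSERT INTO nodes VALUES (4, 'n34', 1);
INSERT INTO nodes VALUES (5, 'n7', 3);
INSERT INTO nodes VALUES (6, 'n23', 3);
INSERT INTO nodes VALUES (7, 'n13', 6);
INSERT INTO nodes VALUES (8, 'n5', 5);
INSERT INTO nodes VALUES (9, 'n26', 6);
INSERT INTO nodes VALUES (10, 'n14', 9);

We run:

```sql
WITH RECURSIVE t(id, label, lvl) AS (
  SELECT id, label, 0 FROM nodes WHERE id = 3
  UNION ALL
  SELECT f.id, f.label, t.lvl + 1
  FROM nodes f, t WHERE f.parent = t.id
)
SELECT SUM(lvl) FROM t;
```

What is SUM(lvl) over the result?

Base: id=3 (n30) at lvl 0.
Iteration 1: rows with parent in {3} -> n7 (id 5, lvl 1), n23 (id 6, lvl 1).
Iteration 2: rows with parent in {5,6} -> n13 (id 7, lvl 2), n5 (id 8, lvl 2), n26 (id 9, lvl 2).
Iteration 3: rows with parent in {7,8,9} -> n14 (id 10, lvl 3).
Iteration 4: no rows with parent in {10}; recursion stops.
SUM(lvl) = 0 + 1 + 1 + 2 + 2 + 2 + 3 = 11.

11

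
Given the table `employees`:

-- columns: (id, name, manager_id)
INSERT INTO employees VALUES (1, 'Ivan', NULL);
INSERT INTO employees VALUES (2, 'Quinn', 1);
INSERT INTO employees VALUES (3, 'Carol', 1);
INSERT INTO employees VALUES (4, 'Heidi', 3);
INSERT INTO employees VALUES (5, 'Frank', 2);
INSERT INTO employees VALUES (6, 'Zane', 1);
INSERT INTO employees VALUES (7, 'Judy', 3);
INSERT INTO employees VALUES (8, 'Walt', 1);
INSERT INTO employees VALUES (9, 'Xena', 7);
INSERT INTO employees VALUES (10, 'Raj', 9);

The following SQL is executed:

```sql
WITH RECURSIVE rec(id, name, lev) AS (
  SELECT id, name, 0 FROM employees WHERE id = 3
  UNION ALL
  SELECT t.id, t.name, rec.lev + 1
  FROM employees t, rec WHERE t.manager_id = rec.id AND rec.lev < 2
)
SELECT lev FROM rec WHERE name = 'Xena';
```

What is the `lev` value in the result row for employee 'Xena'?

2

Base: id=3 (Carol) at lev 0.
Iteration 1: rows with manager_id in {3} -> Heidi (id 4, lev 1), Judy (id 7, lev 1).
Iteration 2: rows with manager_id in {4,7} -> Xena (id 9, lev 2).
Iteration 3: lev < 2 fails for all current rows; recursion stops.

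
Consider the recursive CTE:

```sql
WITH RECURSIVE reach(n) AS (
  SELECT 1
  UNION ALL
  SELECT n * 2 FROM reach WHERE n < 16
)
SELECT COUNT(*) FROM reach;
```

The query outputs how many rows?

Base: n=1.
Iteration 1: 1 < 16 holds -> n = 1 * 2 = 2.
Iteration 2: 2 < 16 holds -> n = 2 * 2 = 4.
Iteration 3: 4 < 16 holds -> n = 4 * 2 = 8.
Iteration 4: 8 < 16 holds -> n = 8 * 2 = 16.
Iteration 5: 16 < 16 fails; recursion stops.
Total rows emitted: 5.

5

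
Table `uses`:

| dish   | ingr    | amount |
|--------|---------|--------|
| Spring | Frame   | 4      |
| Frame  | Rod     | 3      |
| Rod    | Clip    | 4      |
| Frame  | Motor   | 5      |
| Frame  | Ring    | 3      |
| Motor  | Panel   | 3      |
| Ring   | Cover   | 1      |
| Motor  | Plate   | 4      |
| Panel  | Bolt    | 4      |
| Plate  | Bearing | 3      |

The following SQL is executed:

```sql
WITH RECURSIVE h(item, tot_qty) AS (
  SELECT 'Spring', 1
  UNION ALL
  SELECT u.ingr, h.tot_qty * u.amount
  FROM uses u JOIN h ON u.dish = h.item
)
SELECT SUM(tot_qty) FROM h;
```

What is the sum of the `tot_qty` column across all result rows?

729

Base: (Spring, tot_qty=1).
Iteration 1: components of {Spring} -> Frame = 1*4 = 4.
Iteration 2: components of {Frame} -> Motor = 4*5 = 20, Ring = 4*3 = 12, Rod = 4*3 = 12.
Iteration 3: components of {Motor,Ring,Rod} -> Clip = 12*4 = 48, Cover = 12*1 = 12, Panel = 20*3 = 60, Plate = 20*4 = 80.
Iteration 4: components of {Clip,Cover,Panel,Plate} -> Bearing = 80*3 = 240, Bolt = 60*4 = 240.
Iteration 5: no further components; recursion stops.
SUM(tot_qty) = 1 + 4 + 12 + 20 + 12 + 48 + 60 + 80 + 12 + 240 + 240 = 729.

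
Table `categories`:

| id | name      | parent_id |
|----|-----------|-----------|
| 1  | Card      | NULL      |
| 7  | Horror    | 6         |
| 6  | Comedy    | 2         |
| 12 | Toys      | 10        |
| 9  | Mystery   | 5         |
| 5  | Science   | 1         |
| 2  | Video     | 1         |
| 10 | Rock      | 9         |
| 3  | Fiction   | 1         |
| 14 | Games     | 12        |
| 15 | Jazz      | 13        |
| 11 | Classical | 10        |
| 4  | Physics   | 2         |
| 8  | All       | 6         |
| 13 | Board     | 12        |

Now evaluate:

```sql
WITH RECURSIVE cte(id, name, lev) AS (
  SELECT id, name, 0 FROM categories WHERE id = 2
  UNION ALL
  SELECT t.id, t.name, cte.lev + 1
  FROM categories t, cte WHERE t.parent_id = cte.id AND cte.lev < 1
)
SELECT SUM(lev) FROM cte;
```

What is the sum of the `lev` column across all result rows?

Base: id=2 (Video) at lev 0.
Iteration 1: rows with parent_id in {2} -> Physics (id 4, lev 1), Comedy (id 6, lev 1).
Iteration 2: lev < 1 fails for all current rows; recursion stops.
SUM(lev) = 0 + 1 + 1 = 2.

2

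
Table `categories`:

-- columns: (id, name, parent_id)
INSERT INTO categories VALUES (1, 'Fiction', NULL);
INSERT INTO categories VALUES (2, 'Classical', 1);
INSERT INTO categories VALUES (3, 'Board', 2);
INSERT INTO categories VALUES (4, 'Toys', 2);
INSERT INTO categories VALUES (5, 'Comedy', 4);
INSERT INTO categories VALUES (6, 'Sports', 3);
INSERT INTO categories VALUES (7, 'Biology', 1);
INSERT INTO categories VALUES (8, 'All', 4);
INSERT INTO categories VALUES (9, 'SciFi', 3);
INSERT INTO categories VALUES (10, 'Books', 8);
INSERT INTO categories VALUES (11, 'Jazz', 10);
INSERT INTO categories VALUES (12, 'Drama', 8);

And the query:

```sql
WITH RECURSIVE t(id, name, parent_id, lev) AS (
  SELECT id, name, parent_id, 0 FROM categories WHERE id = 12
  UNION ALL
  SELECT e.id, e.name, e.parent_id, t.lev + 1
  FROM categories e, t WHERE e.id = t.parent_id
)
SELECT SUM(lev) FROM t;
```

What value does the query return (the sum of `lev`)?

Base: id=12 (Drama), parent_id=8, lev 0.
Iteration 1: join on id=8 -> All (id 8, parent_id=4, lev 1).
Iteration 2: join on id=4 -> Toys (id 4, parent_id=2, lev 2).
Iteration 3: join on id=2 -> Classical (id 2, parent_id=1, lev 3).
Iteration 4: join on id=1 -> Fiction (id 1, parent_id=NULL, lev 4).
Iteration 5: parent_id is NULL; no match; recursion stops.
SUM(lev) = 0 + 1 + 2 + 3 + 4 = 10.

10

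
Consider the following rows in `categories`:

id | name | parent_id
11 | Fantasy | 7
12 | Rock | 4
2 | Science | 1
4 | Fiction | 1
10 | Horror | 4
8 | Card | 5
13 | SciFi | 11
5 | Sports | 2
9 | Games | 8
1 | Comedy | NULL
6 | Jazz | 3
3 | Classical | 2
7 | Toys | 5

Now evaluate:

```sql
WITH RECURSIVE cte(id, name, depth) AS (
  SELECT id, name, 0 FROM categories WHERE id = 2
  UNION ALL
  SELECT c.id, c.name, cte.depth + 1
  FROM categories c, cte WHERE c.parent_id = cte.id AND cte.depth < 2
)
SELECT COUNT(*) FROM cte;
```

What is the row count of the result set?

Base: id=2 (Science) at depth 0.
Iteration 1: rows with parent_id in {2} -> Classical (id 3, depth 1), Sports (id 5, depth 1).
Iteration 2: rows with parent_id in {3,5} -> Jazz (id 6, depth 2), Toys (id 7, depth 2), Card (id 8, depth 2).
Iteration 3: depth < 2 fails for all current rows; recursion stops.
Total rows emitted: 6.

6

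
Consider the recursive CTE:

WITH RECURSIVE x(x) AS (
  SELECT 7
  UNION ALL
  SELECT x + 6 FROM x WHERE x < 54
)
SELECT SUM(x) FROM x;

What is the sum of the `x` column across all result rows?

Base: x=7.
Iteration 1: 7 < 54 holds -> x = 7 + 6 = 13.
Iteration 2: 13 < 54 holds -> x = 13 + 6 = 19.
Iteration 3: 19 < 54 holds -> x = 19 + 6 = 25.
Iteration 4: 25 < 54 holds -> x = 25 + 6 = 31.
Iteration 5: 31 < 54 holds -> x = 31 + 6 = 37.
Iteration 6: 37 < 54 holds -> x = 37 + 6 = 43.
Iteration 7: 43 < 54 holds -> x = 43 + 6 = 49.
Iteration 8: 49 < 54 holds -> x = 49 + 6 = 55.
Iteration 9: 55 < 54 fails; recursion stops.
SUM(x) = 7 + 13 + 19 + 25 + 31 + 37 + 43 + 49 + 55 = 279.

279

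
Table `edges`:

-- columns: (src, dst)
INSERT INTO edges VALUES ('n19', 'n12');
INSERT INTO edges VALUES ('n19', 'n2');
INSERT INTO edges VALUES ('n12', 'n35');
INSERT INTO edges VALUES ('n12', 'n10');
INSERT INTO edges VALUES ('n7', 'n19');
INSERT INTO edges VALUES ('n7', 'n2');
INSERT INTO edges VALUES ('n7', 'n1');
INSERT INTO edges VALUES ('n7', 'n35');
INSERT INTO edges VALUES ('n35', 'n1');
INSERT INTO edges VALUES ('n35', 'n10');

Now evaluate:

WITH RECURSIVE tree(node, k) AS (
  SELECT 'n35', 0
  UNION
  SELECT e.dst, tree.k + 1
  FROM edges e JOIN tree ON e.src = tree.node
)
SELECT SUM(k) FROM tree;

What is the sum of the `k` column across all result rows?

Base: (n35, k=0).
Iteration 1: edges from {n35} -> (n1, k=1), (n10, k=1).
Iteration 2: no outgoing edges from {n1,n10}; recursion stops.
SUM(k) = 0 + 1 + 1 = 2.

2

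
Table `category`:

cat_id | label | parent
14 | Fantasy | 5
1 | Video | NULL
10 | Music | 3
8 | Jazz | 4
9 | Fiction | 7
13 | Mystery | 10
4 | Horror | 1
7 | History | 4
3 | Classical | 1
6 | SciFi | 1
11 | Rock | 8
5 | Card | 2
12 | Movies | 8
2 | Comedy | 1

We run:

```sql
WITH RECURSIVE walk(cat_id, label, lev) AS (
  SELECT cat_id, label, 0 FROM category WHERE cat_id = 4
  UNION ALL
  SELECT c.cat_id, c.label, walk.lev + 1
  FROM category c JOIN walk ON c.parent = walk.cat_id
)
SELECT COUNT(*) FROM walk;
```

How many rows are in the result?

6

Base: cat_id=4 (Horror) at lev 0.
Iteration 1: rows with parent in {4} -> History (id 7, lev 1), Jazz (id 8, lev 1).
Iteration 2: rows with parent in {7,8} -> Fiction (id 9, lev 2), Rock (id 11, lev 2), Movies (id 12, lev 2).
Iteration 3: no rows with parent in {9,11,12}; recursion stops.
Total rows emitted: 6.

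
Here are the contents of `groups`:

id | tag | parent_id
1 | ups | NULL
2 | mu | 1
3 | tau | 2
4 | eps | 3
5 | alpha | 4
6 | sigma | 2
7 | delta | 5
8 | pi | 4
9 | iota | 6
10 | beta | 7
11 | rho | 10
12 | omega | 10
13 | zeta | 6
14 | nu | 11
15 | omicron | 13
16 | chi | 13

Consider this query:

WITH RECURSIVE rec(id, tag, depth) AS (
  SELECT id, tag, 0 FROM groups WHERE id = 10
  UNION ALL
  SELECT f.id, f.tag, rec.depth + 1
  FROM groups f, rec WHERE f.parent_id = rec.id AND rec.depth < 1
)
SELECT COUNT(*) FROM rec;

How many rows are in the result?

3

Base: id=10 (beta) at depth 0.
Iteration 1: rows with parent_id in {10} -> rho (id 11, depth 1), omega (id 12, depth 1).
Iteration 2: depth < 1 fails for all current rows; recursion stops.
Total rows emitted: 3.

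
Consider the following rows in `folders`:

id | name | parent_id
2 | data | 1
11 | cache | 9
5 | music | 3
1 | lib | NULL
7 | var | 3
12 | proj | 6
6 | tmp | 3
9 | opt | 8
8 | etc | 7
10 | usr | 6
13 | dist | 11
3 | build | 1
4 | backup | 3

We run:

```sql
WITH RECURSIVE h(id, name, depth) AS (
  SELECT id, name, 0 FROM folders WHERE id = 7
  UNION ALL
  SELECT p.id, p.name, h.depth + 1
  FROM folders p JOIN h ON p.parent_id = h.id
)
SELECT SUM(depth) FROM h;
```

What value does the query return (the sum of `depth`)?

Base: id=7 (var) at depth 0.
Iteration 1: rows with parent_id in {7} -> etc (id 8, depth 1).
Iteration 2: rows with parent_id in {8} -> opt (id 9, depth 2).
Iteration 3: rows with parent_id in {9} -> cache (id 11, depth 3).
Iteration 4: rows with parent_id in {11} -> dist (id 13, depth 4).
Iteration 5: no rows with parent_id in {13}; recursion stops.
SUM(depth) = 0 + 1 + 2 + 3 + 4 = 10.

10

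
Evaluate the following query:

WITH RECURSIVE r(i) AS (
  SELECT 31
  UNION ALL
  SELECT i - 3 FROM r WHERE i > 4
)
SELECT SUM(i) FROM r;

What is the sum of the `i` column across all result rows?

175

Base: i=31.
Iteration 1: 31 > 4 holds -> i = 31 - 3 = 28.
Iteration 2: 28 > 4 holds -> i = 28 - 3 = 25.
Iteration 3: 25 > 4 holds -> i = 25 - 3 = 22.
Iteration 4: 22 > 4 holds -> i = 22 - 3 = 19.
Iteration 5: 19 > 4 holds -> i = 19 - 3 = 16.
Iteration 6: 16 > 4 holds -> i = 16 - 3 = 13.
Iteration 7: 13 > 4 holds -> i = 13 - 3 = 10.
Iteration 8: 10 > 4 holds -> i = 10 - 3 = 7.
Iteration 9: 7 > 4 holds -> i = 7 - 3 = 4.
Iteration 10: 4 > 4 fails; recursion stops.
SUM(i) = 31 + 28 + 25 + 22 + 19 + 16 + 13 + 10 + 7 + 4 = 175.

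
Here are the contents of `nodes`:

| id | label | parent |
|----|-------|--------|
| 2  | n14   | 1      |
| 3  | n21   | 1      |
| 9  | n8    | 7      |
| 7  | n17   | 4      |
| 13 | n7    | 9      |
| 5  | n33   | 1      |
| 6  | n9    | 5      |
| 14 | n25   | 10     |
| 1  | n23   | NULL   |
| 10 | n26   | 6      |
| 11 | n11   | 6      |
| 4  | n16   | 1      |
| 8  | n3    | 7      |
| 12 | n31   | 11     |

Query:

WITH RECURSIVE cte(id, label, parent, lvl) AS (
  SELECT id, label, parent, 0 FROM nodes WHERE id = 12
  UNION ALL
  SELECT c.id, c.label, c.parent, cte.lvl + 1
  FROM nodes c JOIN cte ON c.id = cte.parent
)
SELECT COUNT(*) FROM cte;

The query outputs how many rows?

5

Base: id=12 (n31), parent=11, lvl 0.
Iteration 1: join on id=11 -> n11 (id 11, parent=6, lvl 1).
Iteration 2: join on id=6 -> n9 (id 6, parent=5, lvl 2).
Iteration 3: join on id=5 -> n33 (id 5, parent=1, lvl 3).
Iteration 4: join on id=1 -> n23 (id 1, parent=NULL, lvl 4).
Iteration 5: parent is NULL; no match; recursion stops.
Total rows emitted: 5.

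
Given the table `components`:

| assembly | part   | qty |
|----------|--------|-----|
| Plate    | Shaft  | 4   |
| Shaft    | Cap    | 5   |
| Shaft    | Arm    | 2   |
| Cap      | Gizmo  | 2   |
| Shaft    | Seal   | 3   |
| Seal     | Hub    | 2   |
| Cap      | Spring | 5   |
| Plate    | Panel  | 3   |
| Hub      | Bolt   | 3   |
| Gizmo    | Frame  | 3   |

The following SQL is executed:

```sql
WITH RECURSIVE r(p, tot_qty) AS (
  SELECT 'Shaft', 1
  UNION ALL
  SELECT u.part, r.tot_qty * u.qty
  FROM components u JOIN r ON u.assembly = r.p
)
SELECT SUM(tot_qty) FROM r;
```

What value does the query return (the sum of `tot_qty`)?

Base: (Shaft, tot_qty=1).
Iteration 1: components of {Shaft} -> Arm = 1*2 = 2, Cap = 1*5 = 5, Seal = 1*3 = 3.
Iteration 2: components of {Arm,Cap,Seal} -> Gizmo = 5*2 = 10, Hub = 3*2 = 6, Spring = 5*5 = 25.
Iteration 3: components of {Gizmo,Hub,Spring} -> Bolt = 6*3 = 18, Frame = 10*3 = 30.
Iteration 4: no further components; recursion stops.
SUM(tot_qty) = 1 + 5 + 2 + 3 + 10 + 25 + 6 + 30 + 18 = 100.

100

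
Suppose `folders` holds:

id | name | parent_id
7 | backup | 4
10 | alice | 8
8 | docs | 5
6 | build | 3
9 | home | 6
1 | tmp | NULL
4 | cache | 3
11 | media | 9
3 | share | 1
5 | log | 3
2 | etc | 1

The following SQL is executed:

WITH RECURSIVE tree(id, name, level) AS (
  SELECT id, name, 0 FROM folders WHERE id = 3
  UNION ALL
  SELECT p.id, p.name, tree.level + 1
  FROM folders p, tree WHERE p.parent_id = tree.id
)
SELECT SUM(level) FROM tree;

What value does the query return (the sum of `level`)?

15

Base: id=3 (share) at level 0.
Iteration 1: rows with parent_id in {3} -> cache (id 4, level 1), log (id 5, level 1), build (id 6, level 1).
Iteration 2: rows with parent_id in {4,5,6} -> backup (id 7, level 2), docs (id 8, level 2), home (id 9, level 2).
Iteration 3: rows with parent_id in {7,8,9} -> alice (id 10, level 3), media (id 11, level 3).
Iteration 4: no rows with parent_id in {10,11}; recursion stops.
SUM(level) = 0 + 1 + 1 + 1 + 2 + 2 + 2 + 3 + 3 = 15.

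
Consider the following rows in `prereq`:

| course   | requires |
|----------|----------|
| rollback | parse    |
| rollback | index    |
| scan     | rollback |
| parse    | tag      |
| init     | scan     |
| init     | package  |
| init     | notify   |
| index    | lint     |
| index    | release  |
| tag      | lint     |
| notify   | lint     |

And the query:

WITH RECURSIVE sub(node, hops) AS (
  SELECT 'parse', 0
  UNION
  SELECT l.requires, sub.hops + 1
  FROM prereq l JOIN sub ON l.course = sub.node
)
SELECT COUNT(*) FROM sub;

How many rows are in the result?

Base: (parse, hops=0).
Iteration 1: edges from {parse} -> (tag, hops=1).
Iteration 2: edges from {tag} -> (lint, hops=2).
Iteration 3: no outgoing edges from {lint}; recursion stops.
Total rows emitted: 3.

3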